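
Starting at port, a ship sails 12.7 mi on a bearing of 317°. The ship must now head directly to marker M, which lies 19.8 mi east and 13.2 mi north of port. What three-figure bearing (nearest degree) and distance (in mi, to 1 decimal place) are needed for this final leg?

082°, 28.7 mi

Leg 1 (317°, 12.7 mi): east 12.7 sin 317° = -8.66, north 12.7 cos 317° = 9.29
Current position: (-8.66, 9.29). Target: (19.8, 13.2). Remaining: Δeast = 28.46, Δnorth = 3.91.
Bearing = atan2(28.46, 3.91) mod 360° = 82.17°; distance = √((28.46)² + (3.91)²) = 28.729 mi.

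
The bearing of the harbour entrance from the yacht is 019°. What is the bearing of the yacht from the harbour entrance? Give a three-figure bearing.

Back-bearing = 019° + 180° = 199°.

199°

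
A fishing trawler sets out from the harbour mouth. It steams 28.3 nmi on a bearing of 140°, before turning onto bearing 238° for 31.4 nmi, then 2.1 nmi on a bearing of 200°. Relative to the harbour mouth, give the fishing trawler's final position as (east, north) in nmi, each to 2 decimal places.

Leg 1 (140°, 28.3 nmi): east 28.3 sin 140° = 18.19, north 28.3 cos 140° = -21.68
Leg 2 (238°, 31.4 nmi): east 31.4 sin 238° = -26.63, north 31.4 cos 238° = -16.64
Leg 3 (200°, 2.1 nmi): east 2.1 sin 200° = -0.72, north 2.1 cos 200° = -1.97
Summing: -9.16 nmi east, -40.29 nmi north → (-9.16, -40.29).

(-9.16, -40.29)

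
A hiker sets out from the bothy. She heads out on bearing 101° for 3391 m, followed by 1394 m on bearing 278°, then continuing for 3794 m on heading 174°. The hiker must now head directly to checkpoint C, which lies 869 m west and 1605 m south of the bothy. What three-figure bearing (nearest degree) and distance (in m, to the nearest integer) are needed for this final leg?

309°, 4147 m

Leg 1 (101°, 3391 m): east 3391 sin 101° = 3328.70, north 3391 cos 101° = -647.03
Leg 2 (278°, 1394 m): east 1394 sin 278° = -1380.43, north 1394 cos 278° = 194.01
Leg 3 (174°, 3794 m): east 3794 sin 174° = 396.58, north 3794 cos 174° = -3773.22
Current position: (2344.85, -4226.24). Target: (-869, -1605). Remaining: Δeast = -3213.85, Δnorth = 2621.24.
Bearing = atan2(-3213.85, 2621.24) mod 360° = 309.20°; distance = √((-3213.85)² + (2621.24)²) = 4147.253 m.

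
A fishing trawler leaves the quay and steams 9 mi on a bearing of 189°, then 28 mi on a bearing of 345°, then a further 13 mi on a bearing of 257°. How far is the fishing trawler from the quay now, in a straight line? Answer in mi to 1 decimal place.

Leg 1 (189°, 9 mi): east 9 sin 189° = -1.41, north 9 cos 189° = -8.89
Leg 2 (345°, 28 mi): east 28 sin 345° = -7.25, north 28 cos 345° = 27.05
Leg 3 (257°, 13 mi): east 13 sin 257° = -12.67, north 13 cos 257° = -2.92
Net: -21.32 east, 15.23 north. Distance = √((-21.32)² + (15.23)²) = 26.204 mi.

26.2 mi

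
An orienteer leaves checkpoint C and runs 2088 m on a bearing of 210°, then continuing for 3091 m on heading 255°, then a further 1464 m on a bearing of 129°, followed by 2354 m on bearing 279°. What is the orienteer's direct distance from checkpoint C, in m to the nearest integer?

Leg 1 (210°, 2088 m): east 2088 sin 210° = -1044.00, north 2088 cos 210° = -1808.26
Leg 2 (255°, 3091 m): east 3091 sin 255° = -2985.68, north 3091 cos 255° = -800.01
Leg 3 (129°, 1464 m): east 1464 sin 129° = 1137.74, north 1464 cos 129° = -921.33
Leg 4 (279°, 2354 m): east 2354 sin 279° = -2325.02, north 2354 cos 279° = 368.25
Net: -5216.95 east, -3161.35 north. Distance = √((-5216.95)² + (-3161.35)²) = 6100.060 m.

6100 m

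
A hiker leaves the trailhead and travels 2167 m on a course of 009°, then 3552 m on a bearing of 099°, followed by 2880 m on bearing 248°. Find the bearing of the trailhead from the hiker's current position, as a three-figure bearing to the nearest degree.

Leg 1 (009°, 2167 m): east 2167 sin 9° = 338.99, north 2167 cos 9° = 2140.32
Leg 2 (099°, 3552 m): east 3552 sin 99° = 3508.27, north 3552 cos 99° = -555.66
Leg 3 (248°, 2880 m): east 2880 sin 248° = -2670.29, north 2880 cos 248° = -1078.87
Net displacement: 1176.97 east, 505.80 north. Direction back to start is (-1176.97, -505.80): bearing = atan2(-1176.97, -505.80) mod 360° = 246.74° ≈ 247°.

247°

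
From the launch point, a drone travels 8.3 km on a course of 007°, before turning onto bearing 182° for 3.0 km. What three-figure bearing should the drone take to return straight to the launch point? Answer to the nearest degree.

190°

Leg 1 (007°, 8.3 km): east 8.3 sin 7° = 1.01, north 8.3 cos 7° = 8.24
Leg 2 (182°, 3.0 km): east 3.0 sin 182° = -0.10, north 3.0 cos 182° = -3.00
Net displacement: 0.91 east, 5.24 north. Direction back to start is (-0.91, -5.24): bearing = atan2(-0.91, -5.24) mod 360° = 189.82° ≈ 190°.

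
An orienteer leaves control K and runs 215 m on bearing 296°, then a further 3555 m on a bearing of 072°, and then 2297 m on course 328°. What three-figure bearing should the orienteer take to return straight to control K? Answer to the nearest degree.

212°

Leg 1 (296°, 215 m): east 215 sin 296° = -193.24, north 215 cos 296° = 94.25
Leg 2 (072°, 3555 m): east 3555 sin 72° = 3381.01, north 3555 cos 72° = 1098.56
Leg 3 (328°, 2297 m): east 2297 sin 328° = -1217.22, north 2297 cos 328° = 1947.97
Net displacement: 1970.54 east, 3140.77 north. Direction back to start is (-1970.54, -3140.77): bearing = atan2(-1970.54, -3140.77) mod 360° = 212.10° ≈ 212°.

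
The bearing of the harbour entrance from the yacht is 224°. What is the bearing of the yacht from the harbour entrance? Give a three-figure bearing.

Back-bearing = 224° − 180° = 044°.

044°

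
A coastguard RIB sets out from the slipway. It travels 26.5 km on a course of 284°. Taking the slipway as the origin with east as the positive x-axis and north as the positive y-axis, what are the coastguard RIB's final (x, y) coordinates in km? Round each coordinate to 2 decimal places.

(-25.71, 6.41)

Leg 1 (284°, 26.5 km): east 26.5 sin 284° = -25.71, north 26.5 cos 284° = 6.41
Summing: -25.71 km east, 6.41 km north → (-25.71, 6.41).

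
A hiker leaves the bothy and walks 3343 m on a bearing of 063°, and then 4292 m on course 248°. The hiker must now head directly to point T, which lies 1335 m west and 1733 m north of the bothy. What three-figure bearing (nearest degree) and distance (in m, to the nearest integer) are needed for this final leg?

Leg 1 (063°, 3343 m): east 3343 sin 63° = 2978.63, north 3343 cos 63° = 1517.69
Leg 2 (248°, 4292 m): east 4292 sin 248° = -3979.47, north 4292 cos 248° = -1607.81
Current position: (-1000.84, -90.12). Target: (-1335, 1733). Remaining: Δeast = -334.16, Δnorth = 1823.12.
Bearing = atan2(-334.16, 1823.12) mod 360° = 349.61°; distance = √((-334.16)² + (1823.12)²) = 1853.493 m.

350°, 1853 m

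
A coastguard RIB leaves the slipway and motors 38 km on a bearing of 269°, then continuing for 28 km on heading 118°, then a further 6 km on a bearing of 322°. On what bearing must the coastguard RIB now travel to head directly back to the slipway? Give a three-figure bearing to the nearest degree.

062°

Leg 1 (269°, 38 km): east 38 sin 269° = -37.99, north 38 cos 269° = -0.66
Leg 2 (118°, 28 km): east 28 sin 118° = 24.72, north 28 cos 118° = -13.15
Leg 3 (322°, 6 km): east 6 sin 322° = -3.69, north 6 cos 322° = 4.73
Net displacement: -16.97 east, -9.08 north. Direction back to start is (16.97, 9.08): bearing = atan2(16.97, 9.08) mod 360° = 61.84° ≈ 062°.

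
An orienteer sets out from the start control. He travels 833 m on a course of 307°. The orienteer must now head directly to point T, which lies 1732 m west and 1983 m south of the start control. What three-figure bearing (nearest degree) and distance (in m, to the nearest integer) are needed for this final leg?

203°, 2704 m

Leg 1 (307°, 833 m): east 833 sin 307° = -665.26, north 833 cos 307° = 501.31
Current position: (-665.26, 501.31). Target: (-1732, -1983). Remaining: Δeast = -1066.74, Δnorth = -2484.31.
Bearing = atan2(-1066.74, -2484.31) mod 360° = 203.24°; distance = √((-1066.74)² + (-2484.31)²) = 2703.652 m.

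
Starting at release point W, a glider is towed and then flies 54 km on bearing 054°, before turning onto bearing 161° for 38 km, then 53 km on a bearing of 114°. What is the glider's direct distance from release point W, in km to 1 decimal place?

107.6 km

Leg 1 (054°, 54 km): east 54 sin 54° = 43.69, north 54 cos 54° = 31.74
Leg 2 (161°, 38 km): east 38 sin 161° = 12.37, north 38 cos 161° = -35.93
Leg 3 (114°, 53 km): east 53 sin 114° = 48.42, north 53 cos 114° = -21.56
Net: 104.48 east, -25.75 north. Distance = √((104.48)² + (-25.75)²) = 107.602 km.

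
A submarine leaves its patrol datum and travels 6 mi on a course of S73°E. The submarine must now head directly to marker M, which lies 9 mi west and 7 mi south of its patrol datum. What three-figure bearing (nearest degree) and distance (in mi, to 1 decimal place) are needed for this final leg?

250°, 15.6 mi

Leg 1 (S73°E, 6 mi): east 6 sin 107° = 5.74, north 6 cos 107° = -1.75
Current position: (5.74, -1.75). Target: (-9, -7). Remaining: Δeast = -14.74, Δnorth = -5.25.
Bearing = atan2(-14.74, -5.25) mod 360° = 250.41°; distance = √((-14.74)² + (-5.25)²) = 15.644 mi.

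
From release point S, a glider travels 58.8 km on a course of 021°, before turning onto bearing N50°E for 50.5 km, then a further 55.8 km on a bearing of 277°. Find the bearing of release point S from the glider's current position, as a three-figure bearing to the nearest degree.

183°

Leg 1 (021°, 58.8 km): east 58.8 sin 21° = 21.07, north 58.8 cos 21° = 54.89
Leg 2 (N50°E, 50.5 km): east 50.5 sin 50° = 38.69, north 50.5 cos 50° = 32.46
Leg 3 (277°, 55.8 km): east 55.8 sin 277° = -55.38, north 55.8 cos 277° = 6.80
Net displacement: 4.37 east, 94.16 north. Direction back to start is (-4.37, -94.16): bearing = atan2(-4.37, -94.16) mod 360° = 182.66° ≈ 183°.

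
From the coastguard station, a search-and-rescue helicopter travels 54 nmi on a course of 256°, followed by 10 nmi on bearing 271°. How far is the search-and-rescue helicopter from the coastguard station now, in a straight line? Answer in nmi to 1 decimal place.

63.7 nmi

Leg 1 (256°, 54 nmi): east 54 sin 256° = -52.40, north 54 cos 256° = -13.06
Leg 2 (271°, 10 nmi): east 10 sin 271° = -10.00, north 10 cos 271° = 0.17
Net: -62.39 east, -12.89 north. Distance = √((-62.39)² + (-12.89)²) = 63.712 nmi.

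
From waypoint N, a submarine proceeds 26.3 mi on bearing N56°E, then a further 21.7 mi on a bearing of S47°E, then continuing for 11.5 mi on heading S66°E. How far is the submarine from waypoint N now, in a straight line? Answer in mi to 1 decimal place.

Leg 1 (N56°E, 26.3 mi): east 26.3 sin 56° = 21.80, north 26.3 cos 56° = 14.71
Leg 2 (S47°E, 21.7 mi): east 21.7 sin 133° = 15.87, north 21.7 cos 133° = -14.80
Leg 3 (S66°E, 11.5 mi): east 11.5 sin 114° = 10.51, north 11.5 cos 114° = -4.68
Net: 48.18 east, -4.77 north. Distance = √((48.18)² + (-4.77)²) = 48.415 mi.

48.4 mi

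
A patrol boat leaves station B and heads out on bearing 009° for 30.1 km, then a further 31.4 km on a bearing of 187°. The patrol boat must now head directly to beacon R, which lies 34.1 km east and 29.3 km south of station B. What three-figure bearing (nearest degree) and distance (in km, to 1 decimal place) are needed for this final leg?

Leg 1 (009°, 30.1 km): east 30.1 sin 9° = 4.71, north 30.1 cos 9° = 29.73
Leg 2 (187°, 31.4 km): east 31.4 sin 187° = -3.83, north 31.4 cos 187° = -31.17
Current position: (0.88, -1.44). Target: (34.1, -29.3). Remaining: Δeast = 33.22, Δnorth = -27.86.
Bearing = atan2(33.22, -27.86) mod 360° = 129.99°; distance = √((33.22)² + (-27.86)²) = 43.357 km.

130°, 43.4 km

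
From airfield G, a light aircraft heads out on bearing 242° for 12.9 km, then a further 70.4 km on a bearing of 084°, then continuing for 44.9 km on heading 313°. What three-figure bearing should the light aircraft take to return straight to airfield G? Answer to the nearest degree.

219°

Leg 1 (242°, 12.9 km): east 12.9 sin 242° = -11.39, north 12.9 cos 242° = -6.06
Leg 2 (084°, 70.4 km): east 70.4 sin 84° = 70.01, north 70.4 cos 84° = 7.36
Leg 3 (313°, 44.9 km): east 44.9 sin 313° = -32.84, north 44.9 cos 313° = 30.62
Net displacement: 25.79 east, 31.92 north. Direction back to start is (-25.79, -31.92): bearing = atan2(-25.79, -31.92) mod 360° = 218.93° ≈ 219°.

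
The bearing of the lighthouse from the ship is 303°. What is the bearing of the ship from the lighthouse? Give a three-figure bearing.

Back-bearing = 303° − 180° = 123°.

123°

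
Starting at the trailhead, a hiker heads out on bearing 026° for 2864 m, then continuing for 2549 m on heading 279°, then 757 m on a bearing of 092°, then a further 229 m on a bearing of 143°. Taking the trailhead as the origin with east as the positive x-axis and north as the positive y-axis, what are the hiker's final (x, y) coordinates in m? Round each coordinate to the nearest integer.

(-368, 2764)

Leg 1 (026°, 2864 m): east 2864 sin 26° = 1255.49, north 2864 cos 26° = 2574.15
Leg 2 (279°, 2549 m): east 2549 sin 279° = -2517.62, north 2549 cos 279° = 398.75
Leg 3 (092°, 757 m): east 757 sin 92° = 756.54, north 757 cos 92° = -26.42
Leg 4 (143°, 229 m): east 229 sin 143° = 137.82, north 229 cos 143° = -182.89
Summing: -367.77 m east, 2763.59 m north → (-368, 2764).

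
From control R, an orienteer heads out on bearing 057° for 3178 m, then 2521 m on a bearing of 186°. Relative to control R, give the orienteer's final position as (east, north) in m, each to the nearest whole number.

(2402, -776)

Leg 1 (057°, 3178 m): east 3178 sin 57° = 2665.30, north 3178 cos 57° = 1730.86
Leg 2 (186°, 2521 m): east 2521 sin 186° = -263.52, north 2521 cos 186° = -2507.19
Summing: 2401.78 m east, -776.33 m north → (2402, -776).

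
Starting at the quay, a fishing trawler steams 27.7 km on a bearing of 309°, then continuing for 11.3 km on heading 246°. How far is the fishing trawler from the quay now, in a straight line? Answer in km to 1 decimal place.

34.3 km

Leg 1 (309°, 27.7 km): east 27.7 sin 309° = -21.53, north 27.7 cos 309° = 17.43
Leg 2 (246°, 11.3 km): east 11.3 sin 246° = -10.32, north 11.3 cos 246° = -4.60
Net: -31.85 east, 12.84 north. Distance = √((-31.85)² + (12.84)²) = 34.339 km.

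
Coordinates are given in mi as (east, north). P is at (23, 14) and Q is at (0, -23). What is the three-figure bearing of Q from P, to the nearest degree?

212°

Δeast = 0 − 23 = -23.00; Δnorth = -23 − 14 = -37.00.
Bearing = atan2(Δeast, Δnorth) mod 360° = 211.87° ≈ 212°.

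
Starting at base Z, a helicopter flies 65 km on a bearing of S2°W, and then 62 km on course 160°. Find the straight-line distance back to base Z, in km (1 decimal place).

Leg 1 (S2°W, 65 km): east 65 sin 182° = -2.27, north 65 cos 182° = -64.96
Leg 2 (160°, 62 km): east 62 sin 160° = 21.21, north 62 cos 160° = -58.26
Net: 18.94 east, -123.22 north. Distance = √((18.94)² + (-123.22)²) = 124.668 km.

124.7 km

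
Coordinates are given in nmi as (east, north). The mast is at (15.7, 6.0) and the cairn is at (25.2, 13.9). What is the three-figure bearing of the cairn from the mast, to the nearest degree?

050°

Δeast = 25.2 − 15.7 = 9.50; Δnorth = 13.9 − 6.0 = 7.90.
Bearing = atan2(Δeast, Δnorth) mod 360° = 50.25° ≈ 050°.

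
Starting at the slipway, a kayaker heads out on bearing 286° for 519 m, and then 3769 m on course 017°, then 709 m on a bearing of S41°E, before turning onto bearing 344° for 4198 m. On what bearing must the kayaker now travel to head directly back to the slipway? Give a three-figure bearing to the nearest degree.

Leg 1 (286°, 519 m): east 519 sin 286° = -498.89, north 519 cos 286° = 143.06
Leg 2 (017°, 3769 m): east 3769 sin 17° = 1101.95, north 3769 cos 17° = 3604.31
Leg 3 (S41°E, 709 m): east 709 sin 139° = 465.15, north 709 cos 139° = -535.09
Leg 4 (344°, 4198 m): east 4198 sin 344° = -1157.13, north 4198 cos 344° = 4035.38
Net displacement: -88.93 east, 7247.66 north. Direction back to start is (88.93, -7247.66): bearing = atan2(88.93, -7247.66) mod 360° = 179.30° ≈ 179°.

179°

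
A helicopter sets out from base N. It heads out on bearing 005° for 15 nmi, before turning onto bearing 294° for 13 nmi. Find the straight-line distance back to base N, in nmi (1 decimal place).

Leg 1 (005°, 15 nmi): east 15 sin 5° = 1.31, north 15 cos 5° = 14.94
Leg 2 (294°, 13 nmi): east 13 sin 294° = -11.88, north 13 cos 294° = 5.29
Net: -10.57 east, 20.23 north. Distance = √((-10.57)² + (20.23)²) = 22.825 nmi.

22.8 nmi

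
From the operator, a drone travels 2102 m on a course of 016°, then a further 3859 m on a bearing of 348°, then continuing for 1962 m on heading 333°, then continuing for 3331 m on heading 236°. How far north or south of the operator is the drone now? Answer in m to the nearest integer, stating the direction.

Leg 1 (016°, 2102 m): east 2102 sin 16° = 579.39, north 2102 cos 16° = 2020.57
Leg 2 (348°, 3859 m): east 3859 sin 348° = -802.33, north 3859 cos 348° = 3774.67
Leg 3 (333°, 1962 m): east 1962 sin 333° = -890.73, north 1962 cos 333° = 1748.15
Leg 4 (236°, 3331 m): east 3331 sin 236° = -2761.52, north 3331 cos 236° = -1862.67
Net north component: 5680.73 m.

5681 m north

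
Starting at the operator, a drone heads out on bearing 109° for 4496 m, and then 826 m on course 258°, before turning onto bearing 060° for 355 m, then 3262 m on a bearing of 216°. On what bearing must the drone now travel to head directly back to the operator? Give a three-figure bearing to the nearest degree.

336°

Leg 1 (109°, 4496 m): east 4496 sin 109° = 4251.05, north 4496 cos 109° = -1463.75
Leg 2 (258°, 826 m): east 826 sin 258° = -807.95, north 826 cos 258° = -171.74
Leg 3 (060°, 355 m): east 355 sin 60° = 307.44, north 355 cos 60° = 177.50
Leg 4 (216°, 3262 m): east 3262 sin 216° = -1917.36, north 3262 cos 216° = -2639.01
Net displacement: 1833.19 east, -4097.00 north. Direction back to start is (-1833.19, 4097.00): bearing = atan2(-1833.19, 4097.00) mod 360° = 335.89° ≈ 336°.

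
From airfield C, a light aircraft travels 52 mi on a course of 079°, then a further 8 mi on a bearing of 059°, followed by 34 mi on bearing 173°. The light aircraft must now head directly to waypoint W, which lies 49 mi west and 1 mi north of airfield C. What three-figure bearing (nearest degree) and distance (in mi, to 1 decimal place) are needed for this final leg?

281°, 113.0 mi

Leg 1 (079°, 52 mi): east 52 sin 79° = 51.04, north 52 cos 79° = 9.92
Leg 2 (059°, 8 mi): east 8 sin 59° = 6.86, north 8 cos 59° = 4.12
Leg 3 (173°, 34 mi): east 34 sin 173° = 4.14, north 34 cos 173° = -33.75
Current position: (62.05, -19.70). Target: (-49, 1). Remaining: Δeast = -111.05, Δnorth = 20.70.
Bearing = atan2(-111.05, 20.70) mod 360° = 280.56°; distance = √((-111.05)² + (20.70)²) = 112.959 mi.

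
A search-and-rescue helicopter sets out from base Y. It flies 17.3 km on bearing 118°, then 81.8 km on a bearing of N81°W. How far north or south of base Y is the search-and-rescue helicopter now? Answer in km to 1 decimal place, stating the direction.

4.7 km north

Leg 1 (118°, 17.3 km): east 17.3 sin 118° = 15.27, north 17.3 cos 118° = -8.12
Leg 2 (N81°W, 81.8 km): east 81.8 sin 279° = -80.79, north 81.8 cos 279° = 12.80
Net north component: 4.67 km.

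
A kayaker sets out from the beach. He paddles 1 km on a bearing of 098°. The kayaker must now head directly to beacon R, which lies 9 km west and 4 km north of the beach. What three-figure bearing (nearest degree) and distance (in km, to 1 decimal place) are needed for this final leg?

Leg 1 (098°, 1 km): east 1 sin 98° = 0.99, north 1 cos 98° = -0.14
Current position: (0.99, -0.14). Target: (-9, 4). Remaining: Δeast = -9.99, Δnorth = 4.14.
Bearing = atan2(-9.99, 4.14) mod 360° = 292.51°; distance = √((-9.99)² + (4.14)²) = 10.814 km.

293°, 10.8 km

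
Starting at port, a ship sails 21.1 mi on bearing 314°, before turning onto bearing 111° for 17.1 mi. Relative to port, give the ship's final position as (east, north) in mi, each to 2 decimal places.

Leg 1 (314°, 21.1 mi): east 21.1 sin 314° = -15.18, north 21.1 cos 314° = 14.66
Leg 2 (111°, 17.1 mi): east 17.1 sin 111° = 15.96, north 17.1 cos 111° = -6.13
Summing: 0.79 mi east, 8.53 mi north → (0.79, 8.53).

(0.79, 8.53)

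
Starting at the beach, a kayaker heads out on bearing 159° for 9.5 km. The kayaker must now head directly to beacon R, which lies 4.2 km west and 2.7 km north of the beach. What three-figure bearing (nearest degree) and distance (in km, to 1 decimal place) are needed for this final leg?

Leg 1 (159°, 9.5 km): east 9.5 sin 159° = 3.40, north 9.5 cos 159° = -8.87
Current position: (3.40, -8.87). Target: (-4.2, 2.7). Remaining: Δeast = -7.60, Δnorth = 11.57.
Bearing = atan2(-7.60, 11.57) mod 360° = 326.68°; distance = √((-7.60)² + (11.57)²) = 13.845 km.

327°, 13.8 km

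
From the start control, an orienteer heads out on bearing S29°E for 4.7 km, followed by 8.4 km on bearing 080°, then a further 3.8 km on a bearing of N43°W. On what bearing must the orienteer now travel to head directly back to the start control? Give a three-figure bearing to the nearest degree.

Leg 1 (S29°E, 4.7 km): east 4.7 sin 151° = 2.28, north 4.7 cos 151° = -4.11
Leg 2 (080°, 8.4 km): east 8.4 sin 80° = 8.27, north 8.4 cos 80° = 1.46
Leg 3 (N43°W, 3.8 km): east 3.8 sin 317° = -2.59, north 3.8 cos 317° = 2.78
Net displacement: 7.96 east, 0.13 north. Direction back to start is (-7.96, -0.13): bearing = atan2(-7.96, -0.13) mod 360° = 269.09° ≈ 269°.

269°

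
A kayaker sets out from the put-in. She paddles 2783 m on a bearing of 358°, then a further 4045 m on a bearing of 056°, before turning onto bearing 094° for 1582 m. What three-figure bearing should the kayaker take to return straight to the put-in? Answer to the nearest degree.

224°

Leg 1 (358°, 2783 m): east 2783 sin 358° = -97.13, north 2783 cos 358° = 2781.30
Leg 2 (056°, 4045 m): east 4045 sin 56° = 3353.46, north 4045 cos 56° = 2261.94
Leg 3 (094°, 1582 m): east 1582 sin 94° = 1578.15, north 1582 cos 94° = -110.35
Net displacement: 4834.48 east, 4932.89 north. Direction back to start is (-4834.48, -4932.89): bearing = atan2(-4834.48, -4932.89) mod 360° = 224.42° ≈ 224°.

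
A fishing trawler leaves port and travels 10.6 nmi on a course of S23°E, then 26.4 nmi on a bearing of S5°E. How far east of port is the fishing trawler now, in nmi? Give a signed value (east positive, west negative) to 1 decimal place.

Leg 1 (S23°E, 10.6 nmi): east 10.6 sin 157° = 4.14, north 10.6 cos 157° = -9.76
Leg 2 (S5°E, 26.4 nmi): east 26.4 sin 175° = 2.30, north 26.4 cos 175° = -26.30
Net east component: 6.44 nmi.

6.4 nmi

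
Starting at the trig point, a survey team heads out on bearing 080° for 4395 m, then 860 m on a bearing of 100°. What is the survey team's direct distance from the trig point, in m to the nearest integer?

Leg 1 (080°, 4395 m): east 4395 sin 80° = 4328.23, north 4395 cos 80° = 763.18
Leg 2 (100°, 860 m): east 860 sin 100° = 846.93, north 860 cos 100° = -149.34
Net: 5175.16 east, 613.85 north. Distance = √((5175.16)² + (613.85)²) = 5211.443 m.

5211 m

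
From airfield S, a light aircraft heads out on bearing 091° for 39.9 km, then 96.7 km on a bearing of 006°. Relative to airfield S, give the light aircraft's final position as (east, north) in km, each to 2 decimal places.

Leg 1 (091°, 39.9 km): east 39.9 sin 91° = 39.89, north 39.9 cos 91° = -0.70
Leg 2 (006°, 96.7 km): east 96.7 sin 6° = 10.11, north 96.7 cos 6° = 96.17
Summing: 50.00 km east, 95.47 km north → (50.00, 95.47).

(50.00, 95.47)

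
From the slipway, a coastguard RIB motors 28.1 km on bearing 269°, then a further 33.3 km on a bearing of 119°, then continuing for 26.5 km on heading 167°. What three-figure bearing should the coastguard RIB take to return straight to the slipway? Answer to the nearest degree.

351°

Leg 1 (269°, 28.1 km): east 28.1 sin 269° = -28.10, north 28.1 cos 269° = -0.49
Leg 2 (119°, 33.3 km): east 33.3 sin 119° = 29.12, north 33.3 cos 119° = -16.14
Leg 3 (167°, 26.5 km): east 26.5 sin 167° = 5.96, north 26.5 cos 167° = -25.82
Net displacement: 6.99 east, -42.46 north. Direction back to start is (-6.99, 42.46): bearing = atan2(-6.99, 42.46) mod 360° = 350.65° ≈ 351°.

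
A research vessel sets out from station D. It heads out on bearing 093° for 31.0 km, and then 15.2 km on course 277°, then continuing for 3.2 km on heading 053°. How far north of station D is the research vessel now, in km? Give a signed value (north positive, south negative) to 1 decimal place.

Leg 1 (093°, 31.0 km): east 31.0 sin 93° = 30.96, north 31.0 cos 93° = -1.62
Leg 2 (277°, 15.2 km): east 15.2 sin 277° = -15.09, north 15.2 cos 277° = 1.85
Leg 3 (053°, 3.2 km): east 3.2 sin 53° = 2.56, north 3.2 cos 53° = 1.93
Net north component: 2.16 km.

2.2 km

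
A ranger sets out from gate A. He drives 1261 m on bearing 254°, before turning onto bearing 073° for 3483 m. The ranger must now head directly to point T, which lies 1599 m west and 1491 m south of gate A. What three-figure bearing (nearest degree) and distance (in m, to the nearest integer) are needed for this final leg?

240°, 4300 m

Leg 1 (254°, 1261 m): east 1261 sin 254° = -1212.15, north 1261 cos 254° = -347.58
Leg 2 (073°, 3483 m): east 3483 sin 73° = 3330.81, north 3483 cos 73° = 1018.33
Current position: (2118.66, 670.75). Target: (-1599, -1491). Remaining: Δeast = -3717.66, Δnorth = -2161.75.
Bearing = atan2(-3717.66, -2161.75) mod 360° = 239.82°; distance = √((-3717.66)² + (-2161.75)²) = 4300.483 m.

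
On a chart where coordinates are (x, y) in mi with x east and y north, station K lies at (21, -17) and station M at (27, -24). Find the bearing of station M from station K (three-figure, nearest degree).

Δeast = 27 − 21 = 6.00; Δnorth = -24 − -17 = -7.00.
Bearing = atan2(Δeast, Δnorth) mod 360° = 139.40° ≈ 139°.

139°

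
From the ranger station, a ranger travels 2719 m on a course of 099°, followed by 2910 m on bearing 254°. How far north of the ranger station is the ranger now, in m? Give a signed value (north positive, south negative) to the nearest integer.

Leg 1 (099°, 2719 m): east 2719 sin 99° = 2685.52, north 2719 cos 99° = -425.35
Leg 2 (254°, 2910 m): east 2910 sin 254° = -2797.27, north 2910 cos 254° = -802.10
Net north component: -1227.45 m.

-1227 m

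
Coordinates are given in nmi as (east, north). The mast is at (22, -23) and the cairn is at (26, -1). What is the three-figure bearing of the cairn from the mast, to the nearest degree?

010°

Δeast = 26 − 22 = 4.00; Δnorth = -1 − -23 = 22.00.
Bearing = atan2(Δeast, Δnorth) mod 360° = 10.30° ≈ 010°.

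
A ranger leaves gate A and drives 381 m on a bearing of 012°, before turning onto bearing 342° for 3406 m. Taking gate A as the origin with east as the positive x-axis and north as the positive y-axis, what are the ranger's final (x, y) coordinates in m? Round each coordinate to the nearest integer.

Leg 1 (012°, 381 m): east 381 sin 12° = 79.21, north 381 cos 12° = 372.67
Leg 2 (342°, 3406 m): east 3406 sin 342° = -1052.51, north 3406 cos 342° = 3239.30
Summing: -973.30 m east, 3611.97 m north → (-973, 3612).

(-973, 3612)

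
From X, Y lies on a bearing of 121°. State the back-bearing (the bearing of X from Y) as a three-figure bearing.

Back-bearing = 121° + 180° = 301°.

301°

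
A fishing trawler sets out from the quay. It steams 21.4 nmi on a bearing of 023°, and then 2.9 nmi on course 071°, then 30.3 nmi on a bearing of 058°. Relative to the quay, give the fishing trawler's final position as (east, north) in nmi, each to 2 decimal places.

(36.80, 36.70)

Leg 1 (023°, 21.4 nmi): east 21.4 sin 23° = 8.36, north 21.4 cos 23° = 19.70
Leg 2 (071°, 2.9 nmi): east 2.9 sin 71° = 2.74, north 2.9 cos 71° = 0.94
Leg 3 (058°, 30.3 nmi): east 30.3 sin 58° = 25.70, north 30.3 cos 58° = 16.06
Summing: 36.80 nmi east, 36.70 nmi north → (36.80, 36.70).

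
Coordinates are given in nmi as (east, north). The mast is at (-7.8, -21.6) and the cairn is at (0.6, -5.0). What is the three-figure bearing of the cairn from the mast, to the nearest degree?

027°

Δeast = 0.6 − -7.8 = 8.40; Δnorth = -5.0 − -21.6 = 16.60.
Bearing = atan2(Δeast, Δnorth) mod 360° = 26.84° ≈ 027°.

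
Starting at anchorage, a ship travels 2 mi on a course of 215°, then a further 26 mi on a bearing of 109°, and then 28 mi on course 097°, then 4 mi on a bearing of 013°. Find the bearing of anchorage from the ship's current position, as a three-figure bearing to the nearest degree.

Leg 1 (215°, 2 mi): east 2 sin 215° = -1.15, north 2 cos 215° = -1.64
Leg 2 (109°, 26 mi): east 26 sin 109° = 24.58, north 26 cos 109° = -8.46
Leg 3 (097°, 28 mi): east 28 sin 97° = 27.79, north 28 cos 97° = -3.41
Leg 4 (013°, 4 mi): east 4 sin 13° = 0.90, north 4 cos 13° = 3.90
Net displacement: 52.13 east, -9.62 north. Direction back to start is (-52.13, 9.62): bearing = atan2(-52.13, 9.62) mod 360° = 280.45° ≈ 280°.

280°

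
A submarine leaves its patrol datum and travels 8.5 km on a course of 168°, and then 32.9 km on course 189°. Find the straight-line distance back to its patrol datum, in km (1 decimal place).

Leg 1 (168°, 8.5 km): east 8.5 sin 168° = 1.77, north 8.5 cos 168° = -8.31
Leg 2 (189°, 32.9 km): east 32.9 sin 189° = -5.15, north 32.9 cos 189° = -32.49
Net: -3.38 east, -40.81 north. Distance = √((-3.38)² + (-40.81)²) = 40.949 km.

40.9 km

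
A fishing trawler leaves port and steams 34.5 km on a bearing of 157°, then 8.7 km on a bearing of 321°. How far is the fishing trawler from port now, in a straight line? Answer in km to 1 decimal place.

26.2 km

Leg 1 (157°, 34.5 km): east 34.5 sin 157° = 13.48, north 34.5 cos 157° = -31.76
Leg 2 (321°, 8.7 km): east 8.7 sin 321° = -5.48, north 8.7 cos 321° = 6.76
Net: 8.01 east, -25.00 north. Distance = √((8.01)² + (-25.00)²) = 26.247 km.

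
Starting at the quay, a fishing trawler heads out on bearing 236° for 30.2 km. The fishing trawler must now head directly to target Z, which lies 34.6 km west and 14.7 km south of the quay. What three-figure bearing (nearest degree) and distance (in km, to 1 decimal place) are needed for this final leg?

Leg 1 (236°, 30.2 km): east 30.2 sin 236° = -25.04, north 30.2 cos 236° = -16.89
Current position: (-25.04, -16.89). Target: (-34.6, -14.7). Remaining: Δeast = -9.56, Δnorth = 2.19.
Bearing = atan2(-9.56, 2.19) mod 360° = 282.89°; distance = √((-9.56)² + (2.19)²) = 9.810 km.

283°, 9.8 km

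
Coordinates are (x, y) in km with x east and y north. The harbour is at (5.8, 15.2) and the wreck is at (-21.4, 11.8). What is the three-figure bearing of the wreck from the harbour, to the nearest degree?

Δeast = -21.4 − 5.8 = -27.20; Δnorth = 11.8 − 15.2 = -3.40.
Bearing = atan2(Δeast, Δnorth) mod 360° = 262.87° ≈ 263°.

263°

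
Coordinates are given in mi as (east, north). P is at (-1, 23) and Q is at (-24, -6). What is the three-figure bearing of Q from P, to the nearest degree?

Δeast = -24 − -1 = -23.00; Δnorth = -6 − 23 = -29.00.
Bearing = atan2(Δeast, Δnorth) mod 360° = 218.42° ≈ 218°.

218°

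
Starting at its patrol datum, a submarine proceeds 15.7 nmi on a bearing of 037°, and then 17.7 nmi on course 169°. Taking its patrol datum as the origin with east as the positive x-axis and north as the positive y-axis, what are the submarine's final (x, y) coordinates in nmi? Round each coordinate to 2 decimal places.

(12.83, -4.84)

Leg 1 (037°, 15.7 nmi): east 15.7 sin 37° = 9.45, north 15.7 cos 37° = 12.54
Leg 2 (169°, 17.7 nmi): east 17.7 sin 169° = 3.38, north 17.7 cos 169° = -17.37
Summing: 12.83 nmi east, -4.84 nmi north → (12.83, -4.84).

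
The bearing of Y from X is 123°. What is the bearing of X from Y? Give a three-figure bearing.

Back-bearing = 123° + 180° = 303°.

303°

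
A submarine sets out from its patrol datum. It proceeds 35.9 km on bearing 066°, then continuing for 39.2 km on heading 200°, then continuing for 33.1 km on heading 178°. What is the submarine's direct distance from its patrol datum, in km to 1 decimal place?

Leg 1 (066°, 35.9 km): east 35.9 sin 66° = 32.80, north 35.9 cos 66° = 14.60
Leg 2 (200°, 39.2 km): east 39.2 sin 200° = -13.41, north 39.2 cos 200° = -36.84
Leg 3 (178°, 33.1 km): east 33.1 sin 178° = 1.16, north 33.1 cos 178° = -33.08
Net: 20.54 east, -55.31 north. Distance = √((20.54)² + (-55.31)²) = 59.006 km.

59.0 km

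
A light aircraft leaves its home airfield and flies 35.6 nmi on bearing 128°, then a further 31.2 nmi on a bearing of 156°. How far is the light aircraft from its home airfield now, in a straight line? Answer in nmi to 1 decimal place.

64.8 nmi

Leg 1 (128°, 35.6 nmi): east 35.6 sin 128° = 28.05, north 35.6 cos 128° = -21.92
Leg 2 (156°, 31.2 nmi): east 31.2 sin 156° = 12.69, north 31.2 cos 156° = -28.50
Net: 40.74 east, -50.42 north. Distance = √((40.74)² + (-50.42)²) = 64.824 nmi.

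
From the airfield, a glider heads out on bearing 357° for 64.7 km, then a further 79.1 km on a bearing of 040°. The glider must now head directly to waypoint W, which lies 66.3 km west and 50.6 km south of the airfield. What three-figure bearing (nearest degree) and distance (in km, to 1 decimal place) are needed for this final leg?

213°, 209.4 km

Leg 1 (357°, 64.7 km): east 64.7 sin 357° = -3.39, north 64.7 cos 357° = 64.61
Leg 2 (040°, 79.1 km): east 79.1 sin 40° = 50.84, north 79.1 cos 40° = 60.59
Current position: (47.46, 125.21). Target: (-66.3, -50.6). Remaining: Δeast = -113.76, Δnorth = -175.81.
Bearing = atan2(-113.76, -175.81) mod 360° = 212.91°; distance = √((-113.76)² + (-175.81)²) = 209.400 km.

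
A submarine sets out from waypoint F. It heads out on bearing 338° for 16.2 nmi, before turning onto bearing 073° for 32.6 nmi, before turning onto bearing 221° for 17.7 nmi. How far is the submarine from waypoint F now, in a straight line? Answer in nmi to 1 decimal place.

Leg 1 (338°, 16.2 nmi): east 16.2 sin 338° = -6.07, north 16.2 cos 338° = 15.02
Leg 2 (073°, 32.6 nmi): east 32.6 sin 73° = 31.18, north 32.6 cos 73° = 9.53
Leg 3 (221°, 17.7 nmi): east 17.7 sin 221° = -11.61, north 17.7 cos 221° = -13.36
Net: 13.49 east, 11.19 north. Distance = √((13.49)² + (11.19)²) = 17.533 nmi.

17.5 nmi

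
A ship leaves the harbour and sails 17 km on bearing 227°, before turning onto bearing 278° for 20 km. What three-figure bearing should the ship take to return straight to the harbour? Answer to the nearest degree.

Leg 1 (227°, 17 km): east 17 sin 227° = -12.43, north 17 cos 227° = -11.59
Leg 2 (278°, 20 km): east 20 sin 278° = -19.81, north 20 cos 278° = 2.78
Net displacement: -32.24 east, -8.81 north. Direction back to start is (32.24, 8.81): bearing = atan2(32.24, 8.81) mod 360° = 74.71° ≈ 075°.

075°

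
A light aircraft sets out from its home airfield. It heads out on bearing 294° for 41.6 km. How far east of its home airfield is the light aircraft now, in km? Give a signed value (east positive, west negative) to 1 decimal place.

-38.0 km

Leg 1 (294°, 41.6 km): east 41.6 sin 294° = -38.00, north 41.6 cos 294° = 16.92
Net east component: -38.00 km.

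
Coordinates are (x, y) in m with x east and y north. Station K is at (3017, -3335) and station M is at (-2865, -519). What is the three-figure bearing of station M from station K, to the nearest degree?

Δeast = -2865 − 3017 = -5882.00; Δnorth = -519 − -3335 = 2816.00.
Bearing = atan2(Δeast, Δnorth) mod 360° = 295.58° ≈ 296°.

296°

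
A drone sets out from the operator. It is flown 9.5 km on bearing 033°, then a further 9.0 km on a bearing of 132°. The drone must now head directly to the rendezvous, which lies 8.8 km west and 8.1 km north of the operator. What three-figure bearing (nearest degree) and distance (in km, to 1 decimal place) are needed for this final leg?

287°, 21.6 km

Leg 1 (033°, 9.5 km): east 9.5 sin 33° = 5.17, north 9.5 cos 33° = 7.97
Leg 2 (132°, 9.0 km): east 9.0 sin 132° = 6.69, north 9.0 cos 132° = -6.02
Current position: (11.86, 1.95). Target: (-8.8, 8.1). Remaining: Δeast = -20.66, Δnorth = 6.15.
Bearing = atan2(-20.66, 6.15) mod 360° = 286.59°; distance = √((-20.66)² + (6.15)²) = 21.560 km.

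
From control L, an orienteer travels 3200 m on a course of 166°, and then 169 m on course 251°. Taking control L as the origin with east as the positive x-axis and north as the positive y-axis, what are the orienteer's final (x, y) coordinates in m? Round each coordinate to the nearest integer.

Leg 1 (166°, 3200 m): east 3200 sin 166° = 774.15, north 3200 cos 166° = -3104.95
Leg 2 (251°, 169 m): east 169 sin 251° = -159.79, north 169 cos 251° = -55.02
Summing: 614.36 m east, -3159.97 m north → (614, -3160).

(614, -3160)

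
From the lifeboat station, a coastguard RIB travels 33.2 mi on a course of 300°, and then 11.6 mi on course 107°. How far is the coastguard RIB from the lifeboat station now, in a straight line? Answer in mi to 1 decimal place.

Leg 1 (300°, 33.2 mi): east 33.2 sin 300° = -28.75, north 33.2 cos 300° = 16.60
Leg 2 (107°, 11.6 mi): east 11.6 sin 107° = 11.09, north 11.6 cos 107° = -3.39
Net: -17.66 east, 13.21 north. Distance = √((-17.66)² + (13.21)²) = 22.052 mi.

22.1 mi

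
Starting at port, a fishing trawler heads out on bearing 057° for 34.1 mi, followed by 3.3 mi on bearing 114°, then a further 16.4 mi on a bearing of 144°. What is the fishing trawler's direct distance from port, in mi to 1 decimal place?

41.4 mi

Leg 1 (057°, 34.1 mi): east 34.1 sin 57° = 28.60, north 34.1 cos 57° = 18.57
Leg 2 (114°, 3.3 mi): east 3.3 sin 114° = 3.01, north 3.3 cos 114° = -1.34
Leg 3 (144°, 16.4 mi): east 16.4 sin 144° = 9.64, north 16.4 cos 144° = -13.27
Net: 41.25 east, 3.96 north. Distance = √((41.25)² + (3.96)²) = 41.443 mi.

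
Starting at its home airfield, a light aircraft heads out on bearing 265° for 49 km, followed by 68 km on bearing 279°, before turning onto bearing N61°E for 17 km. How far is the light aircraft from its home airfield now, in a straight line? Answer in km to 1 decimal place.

Leg 1 (265°, 49 km): east 49 sin 265° = -48.81, north 49 cos 265° = -4.27
Leg 2 (279°, 68 km): east 68 sin 279° = -67.16, north 68 cos 279° = 10.64
Leg 3 (N61°E, 17 km): east 17 sin 61° = 14.87, north 17 cos 61° = 8.24
Net: -101.11 east, 14.61 north. Distance = √((-101.11)² + (14.61)²) = 102.158 km.

102.2 km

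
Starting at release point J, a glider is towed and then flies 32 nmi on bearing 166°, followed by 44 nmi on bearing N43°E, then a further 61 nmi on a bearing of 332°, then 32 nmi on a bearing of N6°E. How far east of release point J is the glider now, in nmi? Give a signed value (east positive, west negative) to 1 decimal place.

Leg 1 (166°, 32 nmi): east 32 sin 166° = 7.74, north 32 cos 166° = -31.05
Leg 2 (N43°E, 44 nmi): east 44 sin 43° = 30.01, north 44 cos 43° = 32.18
Leg 3 (332°, 61 nmi): east 61 sin 332° = -28.64, north 61 cos 332° = 53.86
Leg 4 (N6°E, 32 nmi): east 32 sin 6° = 3.34, north 32 cos 6° = 31.82
Net east component: 12.46 nmi.

12.5 nmi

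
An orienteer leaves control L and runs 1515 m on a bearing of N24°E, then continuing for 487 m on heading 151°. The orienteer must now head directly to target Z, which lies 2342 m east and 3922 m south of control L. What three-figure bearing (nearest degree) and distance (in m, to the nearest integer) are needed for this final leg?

163°, 5102 m

Leg 1 (N24°E, 1515 m): east 1515 sin 24° = 616.21, north 1515 cos 24° = 1384.02
Leg 2 (151°, 487 m): east 487 sin 151° = 236.10, north 487 cos 151° = -425.94
Current position: (852.31, 958.08). Target: (2342, -3922). Remaining: Δeast = 1489.69, Δnorth = -4880.08.
Bearing = atan2(1489.69, -4880.08) mod 360° = 163.02°; distance = √((1489.69)² + (-4880.08)²) = 5102.389 m.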